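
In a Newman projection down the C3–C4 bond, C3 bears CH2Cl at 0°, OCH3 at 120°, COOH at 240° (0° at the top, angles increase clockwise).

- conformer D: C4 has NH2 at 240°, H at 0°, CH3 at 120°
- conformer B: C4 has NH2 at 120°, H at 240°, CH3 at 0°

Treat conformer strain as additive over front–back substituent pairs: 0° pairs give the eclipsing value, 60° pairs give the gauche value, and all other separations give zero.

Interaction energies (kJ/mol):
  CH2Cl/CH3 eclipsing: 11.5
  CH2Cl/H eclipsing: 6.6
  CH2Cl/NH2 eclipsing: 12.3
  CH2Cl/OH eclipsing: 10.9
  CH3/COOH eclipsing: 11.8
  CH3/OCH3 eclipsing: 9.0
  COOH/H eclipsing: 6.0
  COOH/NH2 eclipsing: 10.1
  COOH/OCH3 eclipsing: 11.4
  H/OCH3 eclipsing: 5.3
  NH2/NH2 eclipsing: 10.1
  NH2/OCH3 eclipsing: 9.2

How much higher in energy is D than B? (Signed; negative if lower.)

D (eclipsed): CH2Cl(0°)/H(0°) eclipsed 6.6; OCH3(120°)/CH3(120°) eclipsed 9.0; COOH(240°)/NH2(240°) eclipsed 10.1 → 25.7 kJ/mol.
B (eclipsed): CH2Cl(0°)/CH3(0°) eclipsed 11.5; OCH3(120°)/NH2(120°) eclipsed 9.2; COOH(240°)/H(240°) eclipsed 6.0 → 26.7 kJ/mol.
E(D) − E(B) = 25.7 − 26.7 = -1.0 kJ/mol.

-1.0 kJ/mol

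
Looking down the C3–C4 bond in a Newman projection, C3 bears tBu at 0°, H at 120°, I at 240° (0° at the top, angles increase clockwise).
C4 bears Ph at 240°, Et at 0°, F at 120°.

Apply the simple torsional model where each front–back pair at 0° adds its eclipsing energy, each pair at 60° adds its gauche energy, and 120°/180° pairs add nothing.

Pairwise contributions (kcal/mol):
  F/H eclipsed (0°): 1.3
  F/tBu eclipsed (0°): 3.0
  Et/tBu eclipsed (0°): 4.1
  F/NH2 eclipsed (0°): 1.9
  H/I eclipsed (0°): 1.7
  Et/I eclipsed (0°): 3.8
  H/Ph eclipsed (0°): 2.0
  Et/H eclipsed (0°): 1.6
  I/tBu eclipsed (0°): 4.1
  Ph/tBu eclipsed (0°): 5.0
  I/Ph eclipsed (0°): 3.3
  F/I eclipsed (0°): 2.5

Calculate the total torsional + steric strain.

This conformer (eclipsed): tBu–Et eclipsed, H–F eclipsed, I–Ph eclipsed; 4.1 + 1.3 + 3.3 = 8.7 kcal/mol.

8.7 kcal/mol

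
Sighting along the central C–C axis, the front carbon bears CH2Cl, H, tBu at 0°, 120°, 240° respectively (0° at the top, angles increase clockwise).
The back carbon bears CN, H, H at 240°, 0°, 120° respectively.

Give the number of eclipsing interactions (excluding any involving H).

1

Non-H eclipsing pairs: tBu(240°)/CN(240°) — 1 interaction.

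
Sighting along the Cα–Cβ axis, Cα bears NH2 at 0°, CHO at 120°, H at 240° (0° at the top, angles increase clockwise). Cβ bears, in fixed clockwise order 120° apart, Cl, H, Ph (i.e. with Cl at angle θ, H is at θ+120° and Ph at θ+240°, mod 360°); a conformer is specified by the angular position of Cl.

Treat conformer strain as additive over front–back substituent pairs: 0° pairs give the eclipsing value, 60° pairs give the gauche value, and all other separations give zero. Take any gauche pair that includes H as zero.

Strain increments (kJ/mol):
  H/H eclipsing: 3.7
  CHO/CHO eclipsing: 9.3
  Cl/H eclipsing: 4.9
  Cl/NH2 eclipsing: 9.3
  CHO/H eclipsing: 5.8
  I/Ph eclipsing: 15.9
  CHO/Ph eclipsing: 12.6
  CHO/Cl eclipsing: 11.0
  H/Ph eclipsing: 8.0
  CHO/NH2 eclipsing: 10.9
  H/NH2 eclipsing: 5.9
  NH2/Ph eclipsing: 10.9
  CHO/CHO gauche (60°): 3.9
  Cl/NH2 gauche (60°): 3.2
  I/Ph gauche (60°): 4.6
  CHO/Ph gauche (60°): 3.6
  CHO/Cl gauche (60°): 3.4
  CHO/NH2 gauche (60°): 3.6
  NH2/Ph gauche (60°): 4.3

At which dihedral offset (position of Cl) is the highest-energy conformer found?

Cl at 0° (eclipsed): NH2–Cl eclipsed, CHO–H eclipsed, H–Ph eclipsed; 9.3 + 5.8 + 8.0 = 23.1 kJ/mol.
Cl at 60° (staggered): NH2–Cl gauche, NH2–Ph gauche, CHO–Cl gauche; 3.2 + 4.3 + 3.4 = 10.9 kJ/mol.
Cl at 120° (eclipsed): NH2–Ph eclipsed, CHO–Cl eclipsed, H–H eclipsed; 10.9 + 11.0 + 3.7 = 25.6 kJ/mol.
Cl at 180° (staggered): NH2–Ph gauche, CHO–Cl gauche, CHO–Ph gauche; 4.3 + 3.4 + 3.6 = 11.3 kJ/mol.
Cl at 240° (eclipsed): NH2–H eclipsed, CHO–Ph eclipsed, H–Cl eclipsed; 5.9 + 12.6 + 4.9 = 23.4 kJ/mol.
Cl at 300° (staggered): NH2–Cl gauche, CHO–Ph gauche; 3.2 + 3.6 = 6.8 kJ/mol.
The maximum (25.6 kJ/mol) occurs with Cl at 120°.

120°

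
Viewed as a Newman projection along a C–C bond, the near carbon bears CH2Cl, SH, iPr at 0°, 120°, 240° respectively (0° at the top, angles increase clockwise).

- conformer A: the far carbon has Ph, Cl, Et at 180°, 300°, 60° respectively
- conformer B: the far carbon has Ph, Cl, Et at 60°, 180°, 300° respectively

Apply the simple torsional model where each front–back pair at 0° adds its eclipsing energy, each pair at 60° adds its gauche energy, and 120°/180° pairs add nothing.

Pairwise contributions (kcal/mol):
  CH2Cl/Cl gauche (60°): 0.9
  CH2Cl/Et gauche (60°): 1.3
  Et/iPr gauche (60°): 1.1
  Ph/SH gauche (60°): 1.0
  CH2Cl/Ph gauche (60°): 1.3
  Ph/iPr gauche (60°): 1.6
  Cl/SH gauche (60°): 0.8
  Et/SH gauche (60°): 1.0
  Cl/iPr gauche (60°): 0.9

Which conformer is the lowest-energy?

B

A (staggered): CH2Cl(0°)/Cl(300°) gauche 0.9; CH2Cl(0°)/Et(60°) gauche 1.3; SH(120°)/Ph(180°) gauche 1.0; SH(120°)/Et(60°) gauche 1.0; iPr(240°)/Ph(180°) gauche 1.6; iPr(240°)/Cl(300°) gauche 0.9 → 6.7 kcal/mol.
B (staggered): CH2Cl(0°)/Ph(60°) gauche 1.3; CH2Cl(0°)/Et(300°) gauche 1.3; SH(120°)/Ph(60°) gauche 1.0; SH(120°)/Cl(180°) gauche 0.8; iPr(240°)/Cl(180°) gauche 0.9; iPr(240°)/Et(300°) gauche 1.1 → 6.4 kcal/mol.
B has the lowest total (6.4 kcal/mol).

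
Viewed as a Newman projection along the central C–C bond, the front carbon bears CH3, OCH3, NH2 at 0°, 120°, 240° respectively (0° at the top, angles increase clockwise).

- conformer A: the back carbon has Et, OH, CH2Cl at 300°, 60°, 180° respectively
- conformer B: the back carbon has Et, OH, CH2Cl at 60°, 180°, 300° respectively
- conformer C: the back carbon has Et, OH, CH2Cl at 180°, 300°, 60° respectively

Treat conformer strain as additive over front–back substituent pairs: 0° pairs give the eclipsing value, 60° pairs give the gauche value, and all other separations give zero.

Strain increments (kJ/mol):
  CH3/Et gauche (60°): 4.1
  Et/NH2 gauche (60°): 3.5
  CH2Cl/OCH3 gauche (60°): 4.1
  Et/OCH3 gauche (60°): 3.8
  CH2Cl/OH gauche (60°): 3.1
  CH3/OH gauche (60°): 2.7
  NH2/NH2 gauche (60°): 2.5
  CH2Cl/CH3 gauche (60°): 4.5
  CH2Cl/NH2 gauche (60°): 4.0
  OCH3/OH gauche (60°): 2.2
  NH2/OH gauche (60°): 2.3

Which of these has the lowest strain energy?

A (staggered): CH3(0°)/Et(300°) gauche 4.1; CH3(0°)/OH(60°) gauche 2.7; OCH3(120°)/OH(60°) gauche 2.2; OCH3(120°)/CH2Cl(180°) gauche 4.1; NH2(240°)/Et(300°) gauche 3.5; NH2(240°)/CH2Cl(180°) gauche 4.0 → 20.6 kJ/mol.
B (staggered): CH3(0°)/Et(60°) gauche 4.1; CH3(0°)/CH2Cl(300°) gauche 4.5; OCH3(120°)/Et(60°) gauche 3.8; OCH3(120°)/OH(180°) gauche 2.2; NH2(240°)/OH(180°) gauche 2.3; NH2(240°)/CH2Cl(300°) gauche 4.0 → 20.9 kJ/mol.
C (staggered): CH3(0°)/OH(300°) gauche 2.7; CH3(0°)/CH2Cl(60°) gauche 4.5; OCH3(120°)/Et(180°) gauche 3.8; OCH3(120°)/CH2Cl(60°) gauche 4.1; NH2(240°)/Et(180°) gauche 3.5; NH2(240°)/OH(300°) gauche 2.3 → 20.9 kJ/mol.
A has the lowest total (20.6 kJ/mol).

A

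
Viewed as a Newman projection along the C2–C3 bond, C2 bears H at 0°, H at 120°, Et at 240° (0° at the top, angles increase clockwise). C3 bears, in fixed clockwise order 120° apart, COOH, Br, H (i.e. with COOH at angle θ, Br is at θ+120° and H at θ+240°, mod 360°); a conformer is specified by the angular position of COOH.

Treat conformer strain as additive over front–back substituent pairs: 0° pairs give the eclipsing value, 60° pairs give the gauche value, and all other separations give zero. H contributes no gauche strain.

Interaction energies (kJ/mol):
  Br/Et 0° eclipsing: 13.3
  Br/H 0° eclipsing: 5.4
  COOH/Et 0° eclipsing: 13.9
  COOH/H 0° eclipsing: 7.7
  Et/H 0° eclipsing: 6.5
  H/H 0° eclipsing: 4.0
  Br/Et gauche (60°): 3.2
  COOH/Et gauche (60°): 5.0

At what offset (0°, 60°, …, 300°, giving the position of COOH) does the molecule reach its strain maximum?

COOH at 0° (eclipsed): H–COOH eclipsed, H–Br eclipsed, Et–H eclipsed; 7.7 + 5.4 + 6.5 = 19.6 kJ/mol.
COOH at 60° (staggered): Et–Br gauche; 3.2 = 3.2 kJ/mol.
COOH at 120° (eclipsed): H–H eclipsed, H–COOH eclipsed, Et–Br eclipsed; 4.0 + 7.7 + 13.3 = 25.0 kJ/mol.
COOH at 180° (staggered): Et–COOH gauche, Et–Br gauche; 5.0 + 3.2 = 8.2 kJ/mol.
COOH at 240° (eclipsed): H–Br eclipsed, H–H eclipsed, Et–COOH eclipsed; 5.4 + 4.0 + 13.9 = 23.3 kJ/mol.
COOH at 300° (staggered): Et–COOH gauche; 5.0 = 5.0 kJ/mol.
The maximum (25.0 kJ/mol) occurs with COOH at 120°.

120°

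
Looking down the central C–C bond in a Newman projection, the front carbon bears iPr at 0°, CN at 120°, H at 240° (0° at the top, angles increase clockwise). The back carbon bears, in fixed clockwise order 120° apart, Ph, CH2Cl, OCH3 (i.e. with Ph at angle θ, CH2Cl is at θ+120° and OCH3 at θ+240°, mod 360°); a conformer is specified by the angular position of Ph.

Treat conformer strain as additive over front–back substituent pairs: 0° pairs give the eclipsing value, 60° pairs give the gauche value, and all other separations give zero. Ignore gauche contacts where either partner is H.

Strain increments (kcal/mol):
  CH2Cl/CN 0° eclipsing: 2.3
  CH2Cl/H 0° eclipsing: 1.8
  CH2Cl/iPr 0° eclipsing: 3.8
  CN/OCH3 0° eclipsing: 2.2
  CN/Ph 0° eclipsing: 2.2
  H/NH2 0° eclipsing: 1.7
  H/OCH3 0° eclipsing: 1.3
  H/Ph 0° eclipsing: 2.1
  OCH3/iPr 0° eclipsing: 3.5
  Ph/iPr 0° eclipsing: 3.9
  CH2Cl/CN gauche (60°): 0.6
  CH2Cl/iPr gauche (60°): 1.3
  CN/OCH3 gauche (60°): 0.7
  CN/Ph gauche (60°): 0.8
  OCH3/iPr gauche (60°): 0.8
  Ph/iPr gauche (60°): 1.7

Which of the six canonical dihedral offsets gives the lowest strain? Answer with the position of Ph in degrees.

Ph at 0° (eclipsed): iPr(0°)/Ph(0°) eclipsed 3.9; CN(120°)/CH2Cl(120°) eclipsed 2.3; H(240°)/OCH3(240°) eclipsed 1.3 → 7.5 kcal/mol.
Ph at 60° (staggered): iPr(0°)/Ph(60°) gauche 1.7; iPr(0°)/OCH3(300°) gauche 0.8; CN(120°)/Ph(60°) gauche 0.8; CN(120°)/CH2Cl(180°) gauche 0.6 → 3.9 kcal/mol.
Ph at 120° (eclipsed): iPr(0°)/OCH3(0°) eclipsed 3.5; CN(120°)/Ph(120°) eclipsed 2.2; H(240°)/CH2Cl(240°) eclipsed 1.8 → 7.5 kcal/mol.
Ph at 180° (staggered): iPr(0°)/CH2Cl(300°) gauche 1.3; iPr(0°)/OCH3(60°) gauche 0.8; CN(120°)/Ph(180°) gauche 0.8; CN(120°)/OCH3(60°) gauche 0.7 → 3.6 kcal/mol.
Ph at 240° (eclipsed): iPr(0°)/CH2Cl(0°) eclipsed 3.8; CN(120°)/OCH3(120°) eclipsed 2.2; H(240°)/Ph(240°) eclipsed 2.1 → 8.1 kcal/mol.
Ph at 300° (staggered): iPr(0°)/Ph(300°) gauche 1.7; iPr(0°)/CH2Cl(60°) gauche 1.3; CN(120°)/CH2Cl(60°) gauche 0.6; CN(120°)/OCH3(180°) gauche 0.7 → 4.3 kcal/mol.
The minimum (3.6 kcal/mol) occurs with Ph at 180°.

180°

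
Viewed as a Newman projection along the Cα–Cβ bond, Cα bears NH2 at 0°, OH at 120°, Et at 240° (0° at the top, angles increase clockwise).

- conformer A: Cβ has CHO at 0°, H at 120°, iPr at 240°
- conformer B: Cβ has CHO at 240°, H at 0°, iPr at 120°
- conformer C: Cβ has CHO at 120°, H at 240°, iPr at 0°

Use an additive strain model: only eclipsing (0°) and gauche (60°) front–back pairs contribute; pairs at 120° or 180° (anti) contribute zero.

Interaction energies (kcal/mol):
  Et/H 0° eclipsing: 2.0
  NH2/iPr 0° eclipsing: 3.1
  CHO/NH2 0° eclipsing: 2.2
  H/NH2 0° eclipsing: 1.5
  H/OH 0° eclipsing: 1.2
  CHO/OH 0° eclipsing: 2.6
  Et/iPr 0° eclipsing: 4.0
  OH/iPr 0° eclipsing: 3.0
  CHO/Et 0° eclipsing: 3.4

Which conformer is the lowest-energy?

A

A (eclipsed): NH2(0°)/CHO(0°) eclipsed 2.2; OH(120°)/H(120°) eclipsed 1.2; Et(240°)/iPr(240°) eclipsed 4.0 → 7.4 kcal/mol.
B (eclipsed): NH2(0°)/H(0°) eclipsed 1.5; OH(120°)/iPr(120°) eclipsed 3.0; Et(240°)/CHO(240°) eclipsed 3.4 → 7.9 kcal/mol.
C (eclipsed): NH2(0°)/iPr(0°) eclipsed 3.1; OH(120°)/CHO(120°) eclipsed 2.6; Et(240°)/H(240°) eclipsed 2.0 → 7.7 kcal/mol.
A has the lowest total (7.4 kcal/mol).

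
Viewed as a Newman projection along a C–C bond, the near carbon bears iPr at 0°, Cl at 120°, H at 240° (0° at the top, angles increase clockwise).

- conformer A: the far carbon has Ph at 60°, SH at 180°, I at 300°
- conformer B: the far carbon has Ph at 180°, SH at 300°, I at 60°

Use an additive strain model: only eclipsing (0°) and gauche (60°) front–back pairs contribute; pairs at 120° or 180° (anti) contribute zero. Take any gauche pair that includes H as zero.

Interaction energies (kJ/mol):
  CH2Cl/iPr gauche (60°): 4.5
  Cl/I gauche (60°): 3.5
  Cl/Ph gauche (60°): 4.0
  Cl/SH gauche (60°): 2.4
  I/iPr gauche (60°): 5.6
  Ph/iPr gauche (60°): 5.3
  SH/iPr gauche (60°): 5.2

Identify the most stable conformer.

A (staggered): iPr(0°)/Ph(60°) gauche 5.3; iPr(0°)/I(300°) gauche 5.6; Cl(120°)/Ph(60°) gauche 4.0; Cl(120°)/SH(180°) gauche 2.4 → 17.3 kJ/mol.
B (staggered): iPr(0°)/SH(300°) gauche 5.2; iPr(0°)/I(60°) gauche 5.6; Cl(120°)/Ph(180°) gauche 4.0; Cl(120°)/I(60°) gauche 3.5 → 18.3 kJ/mol.
A has the lowest total (17.3 kJ/mol).

A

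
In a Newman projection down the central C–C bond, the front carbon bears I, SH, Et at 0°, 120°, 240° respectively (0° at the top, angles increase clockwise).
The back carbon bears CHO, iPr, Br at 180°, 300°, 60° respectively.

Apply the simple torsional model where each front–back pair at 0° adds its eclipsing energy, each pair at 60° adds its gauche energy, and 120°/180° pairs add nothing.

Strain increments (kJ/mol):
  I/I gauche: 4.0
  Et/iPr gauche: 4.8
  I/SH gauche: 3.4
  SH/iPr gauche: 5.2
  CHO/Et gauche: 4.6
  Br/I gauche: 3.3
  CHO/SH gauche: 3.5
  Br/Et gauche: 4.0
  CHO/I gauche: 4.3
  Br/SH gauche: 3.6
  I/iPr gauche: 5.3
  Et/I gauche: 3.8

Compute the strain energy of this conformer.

This conformer is staggered. I at 0° is gauche with iPr at 300° (5.3); I at 0° is gauche with Br at 60° (3.3); SH at 120° is gauche with CHO at 180° (3.5); SH at 120° is gauche with Br at 60° (3.6); Et at 240° is gauche with CHO at 180° (4.6); Et at 240° is gauche with iPr at 300° (4.8). Total 25.1 kJ/mol.

25.1 kJ/mol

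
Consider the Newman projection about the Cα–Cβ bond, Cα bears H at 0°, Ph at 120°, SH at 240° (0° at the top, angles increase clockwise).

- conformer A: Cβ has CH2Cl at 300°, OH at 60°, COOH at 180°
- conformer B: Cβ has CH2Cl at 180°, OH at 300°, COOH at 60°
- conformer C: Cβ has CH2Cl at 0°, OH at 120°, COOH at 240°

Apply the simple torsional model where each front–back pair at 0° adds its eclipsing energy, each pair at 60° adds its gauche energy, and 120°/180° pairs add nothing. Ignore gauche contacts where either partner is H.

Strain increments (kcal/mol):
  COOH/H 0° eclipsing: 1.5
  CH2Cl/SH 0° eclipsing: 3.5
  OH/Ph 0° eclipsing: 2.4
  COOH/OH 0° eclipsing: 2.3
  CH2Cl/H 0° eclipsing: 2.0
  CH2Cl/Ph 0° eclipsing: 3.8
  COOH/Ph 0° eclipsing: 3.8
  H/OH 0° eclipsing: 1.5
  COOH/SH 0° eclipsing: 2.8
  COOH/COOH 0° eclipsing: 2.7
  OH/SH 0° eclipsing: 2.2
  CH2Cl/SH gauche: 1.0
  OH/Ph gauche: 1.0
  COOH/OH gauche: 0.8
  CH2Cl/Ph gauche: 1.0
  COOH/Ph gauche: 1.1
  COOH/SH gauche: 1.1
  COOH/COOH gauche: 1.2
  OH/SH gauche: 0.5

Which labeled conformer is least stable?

A is staggered. Ph at 120° is gauche with OH at 60° (1.0); Ph at 120° is gauche with COOH at 180° (1.1); SH at 240° is gauche with CH2Cl at 300° (1.0); SH at 240° is gauche with COOH at 180° (1.1). Total 4.2 kcal/mol.
B is staggered. Ph at 120° is gauche with CH2Cl at 180° (1.0); Ph at 120° is gauche with COOH at 60° (1.1); SH at 240° is gauche with CH2Cl at 180° (1.0); SH at 240° is gauche with OH at 300° (0.5). Total 3.6 kcal/mol.
C is eclipsed. H at 0° is eclipsed with CH2Cl at 0° (2.0); Ph at 120° is eclipsed with OH at 120° (2.4); SH at 240° is eclipsed with COOH at 240° (2.8). Total 7.2 kcal/mol.
C has the highest total (7.2 kcal/mol).

C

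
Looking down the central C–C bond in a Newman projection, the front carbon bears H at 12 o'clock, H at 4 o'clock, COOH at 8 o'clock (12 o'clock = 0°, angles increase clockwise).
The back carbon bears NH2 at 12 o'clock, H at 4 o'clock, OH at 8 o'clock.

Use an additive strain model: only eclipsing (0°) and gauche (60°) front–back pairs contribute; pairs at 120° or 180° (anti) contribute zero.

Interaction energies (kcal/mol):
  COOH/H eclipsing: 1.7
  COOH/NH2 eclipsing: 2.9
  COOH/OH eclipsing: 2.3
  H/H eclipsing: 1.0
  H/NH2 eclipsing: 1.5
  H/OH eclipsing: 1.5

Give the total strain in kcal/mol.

This conformer (eclipsed): H–NH2 eclipsed, H–H eclipsed, COOH–OH eclipsed; 1.5 + 1.0 + 2.3 = 4.8 kcal/mol.

4.8 kcal/mol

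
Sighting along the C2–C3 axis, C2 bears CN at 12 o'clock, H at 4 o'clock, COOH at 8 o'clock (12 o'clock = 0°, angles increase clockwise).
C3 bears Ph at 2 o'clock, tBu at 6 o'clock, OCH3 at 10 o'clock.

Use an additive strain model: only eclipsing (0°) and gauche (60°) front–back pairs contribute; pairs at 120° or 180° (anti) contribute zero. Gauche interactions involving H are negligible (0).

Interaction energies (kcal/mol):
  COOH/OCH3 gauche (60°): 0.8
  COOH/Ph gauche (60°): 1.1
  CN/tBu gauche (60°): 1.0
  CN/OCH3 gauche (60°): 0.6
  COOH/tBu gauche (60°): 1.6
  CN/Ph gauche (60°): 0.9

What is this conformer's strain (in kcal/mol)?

3.9 kcal/mol

This conformer (staggered): CN–Ph gauche, CN–OCH3 gauche, COOH–tBu gauche, COOH–OCH3 gauche; 0.9 + 0.6 + 1.6 + 0.8 = 3.9 kcal/mol.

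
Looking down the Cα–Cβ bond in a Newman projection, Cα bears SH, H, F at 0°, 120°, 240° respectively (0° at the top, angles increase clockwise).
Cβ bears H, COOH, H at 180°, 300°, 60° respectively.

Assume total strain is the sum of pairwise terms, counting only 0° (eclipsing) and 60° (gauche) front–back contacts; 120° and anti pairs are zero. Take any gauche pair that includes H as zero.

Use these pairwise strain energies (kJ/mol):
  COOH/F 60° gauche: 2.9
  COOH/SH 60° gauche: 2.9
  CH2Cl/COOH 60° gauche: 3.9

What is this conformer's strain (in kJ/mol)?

5.8 kJ/mol

This conformer (staggered): SH–COOH gauche, F–COOH gauche; 2.9 + 2.9 = 5.8 kJ/mol.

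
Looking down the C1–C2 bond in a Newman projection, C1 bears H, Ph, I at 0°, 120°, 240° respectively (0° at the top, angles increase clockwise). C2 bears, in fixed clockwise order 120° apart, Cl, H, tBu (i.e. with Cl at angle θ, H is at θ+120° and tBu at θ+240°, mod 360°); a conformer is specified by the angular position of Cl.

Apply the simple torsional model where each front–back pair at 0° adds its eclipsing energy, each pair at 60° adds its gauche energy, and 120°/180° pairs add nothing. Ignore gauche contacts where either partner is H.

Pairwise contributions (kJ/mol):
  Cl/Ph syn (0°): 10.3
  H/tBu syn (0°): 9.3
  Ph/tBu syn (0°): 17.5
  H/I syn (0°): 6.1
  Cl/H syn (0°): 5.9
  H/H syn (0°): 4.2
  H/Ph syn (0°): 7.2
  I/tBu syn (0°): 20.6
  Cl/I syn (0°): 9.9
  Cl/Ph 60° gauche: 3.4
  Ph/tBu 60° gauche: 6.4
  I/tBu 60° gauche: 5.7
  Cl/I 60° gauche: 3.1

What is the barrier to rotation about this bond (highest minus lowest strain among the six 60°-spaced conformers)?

24.6 kJ/mol

Cl at 0° is eclipsed. H at 0° is eclipsed with Cl at 0° (5.9); Ph at 120° is eclipsed with H at 120° (7.2); I at 240° is eclipsed with tBu at 240° (20.6). Total 33.7 kJ/mol.
Cl at 60° is staggered. Ph at 120° is gauche with Cl at 60° (3.4); I at 240° is gauche with tBu at 300° (5.7). Total 9.1 kJ/mol.
Cl at 120° is eclipsed. H at 0° is eclipsed with tBu at 0° (9.3); Ph at 120° is eclipsed with Cl at 120° (10.3); I at 240° is eclipsed with H at 240° (6.1). Total 25.7 kJ/mol.
Cl at 180° is staggered. Ph at 120° is gauche with Cl at 180° (3.4); Ph at 120° is gauche with tBu at 60° (6.4); I at 240° is gauche with Cl at 180° (3.1). Total 12.9 kJ/mol.
Cl at 240° is eclipsed. H at 0° is eclipsed with H at 0° (4.2); Ph at 120° is eclipsed with tBu at 120° (17.5); I at 240° is eclipsed with Cl at 240° (9.9). Total 31.6 kJ/mol.
Cl at 300° is staggered. Ph at 120° is gauche with tBu at 180° (6.4); I at 240° is gauche with Cl at 300° (3.1); I at 240° is gauche with tBu at 180° (5.7). Total 15.2 kJ/mol.
Max at 0° (33.7 kJ/mol), min at 60° (9.1 kJ/mol); barrier = 24.6 kJ/mol.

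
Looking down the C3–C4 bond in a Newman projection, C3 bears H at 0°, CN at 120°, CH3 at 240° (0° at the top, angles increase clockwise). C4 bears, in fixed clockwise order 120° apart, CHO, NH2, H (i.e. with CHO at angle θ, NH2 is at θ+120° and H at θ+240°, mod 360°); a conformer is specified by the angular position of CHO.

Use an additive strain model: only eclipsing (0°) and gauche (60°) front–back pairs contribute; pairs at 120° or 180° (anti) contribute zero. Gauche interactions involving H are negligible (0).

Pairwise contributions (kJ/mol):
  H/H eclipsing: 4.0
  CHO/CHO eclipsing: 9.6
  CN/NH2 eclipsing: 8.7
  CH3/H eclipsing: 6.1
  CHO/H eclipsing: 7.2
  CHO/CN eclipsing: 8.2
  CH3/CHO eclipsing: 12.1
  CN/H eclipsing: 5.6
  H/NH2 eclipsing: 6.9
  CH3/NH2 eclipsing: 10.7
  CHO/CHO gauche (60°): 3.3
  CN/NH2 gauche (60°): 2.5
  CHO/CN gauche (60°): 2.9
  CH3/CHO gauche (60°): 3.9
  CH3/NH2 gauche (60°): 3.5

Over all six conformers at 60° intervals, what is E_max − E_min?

18.2 kJ/mol

CHO at 0° (eclipsed): H(0°)/CHO(0°) eclipsed 7.2; CN(120°)/NH2(120°) eclipsed 8.7; CH3(240°)/H(240°) eclipsed 6.1 → 22.0 kJ/mol.
CHO at 60° (staggered): CN(120°)/CHO(60°) gauche 2.9; CN(120°)/NH2(180°) gauche 2.5; CH3(240°)/NH2(180°) gauche 3.5 → 8.9 kJ/mol.
CHO at 120° (eclipsed): H(0°)/H(0°) eclipsed 4.0; CN(120°)/CHO(120°) eclipsed 8.2; CH3(240°)/NH2(240°) eclipsed 10.7 → 22.9 kJ/mol.
CHO at 180° (staggered): CN(120°)/CHO(180°) gauche 2.9; CH3(240°)/CHO(180°) gauche 3.9; CH3(240°)/NH2(300°) gauche 3.5 → 10.3 kJ/mol.
CHO at 240° (eclipsed): H(0°)/NH2(0°) eclipsed 6.9; CN(120°)/H(120°) eclipsed 5.6; CH3(240°)/CHO(240°) eclipsed 12.1 → 24.6 kJ/mol.
CHO at 300° (staggered): CN(120°)/NH2(60°) gauche 2.5; CH3(240°)/CHO(300°) gauche 3.9 → 6.4 kJ/mol.
Max at 240° (24.6 kJ/mol), min at 300° (6.4 kJ/mol); barrier = 18.2 kJ/mol.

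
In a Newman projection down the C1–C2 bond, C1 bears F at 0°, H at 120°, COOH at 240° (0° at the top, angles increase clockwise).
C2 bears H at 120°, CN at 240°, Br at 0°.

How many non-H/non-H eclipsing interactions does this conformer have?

2

Non-H eclipsing pairs: F(0°)/Br(0°); COOH(240°)/CN(240°) — 2 interactions.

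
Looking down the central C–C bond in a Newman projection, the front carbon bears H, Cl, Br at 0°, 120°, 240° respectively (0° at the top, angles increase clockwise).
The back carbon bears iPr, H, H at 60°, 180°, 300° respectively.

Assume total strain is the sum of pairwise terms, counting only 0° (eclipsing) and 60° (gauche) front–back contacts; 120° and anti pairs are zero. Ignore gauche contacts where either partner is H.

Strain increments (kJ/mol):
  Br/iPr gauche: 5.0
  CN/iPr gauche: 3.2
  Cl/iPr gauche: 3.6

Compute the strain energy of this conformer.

This conformer (staggered): Cl(120°)/iPr(60°) gauche 3.6 → 3.6 kJ/mol.

3.6 kJ/mol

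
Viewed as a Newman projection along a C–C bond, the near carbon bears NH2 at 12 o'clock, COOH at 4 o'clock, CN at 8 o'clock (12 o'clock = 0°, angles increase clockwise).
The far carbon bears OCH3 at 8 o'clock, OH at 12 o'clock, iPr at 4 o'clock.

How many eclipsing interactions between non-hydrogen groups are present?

Non-H eclipsing pairs: NH2(0°)/OH(0°); COOH(120°)/iPr(120°); CN(240°)/OCH3(240°) — 3 interactions.

3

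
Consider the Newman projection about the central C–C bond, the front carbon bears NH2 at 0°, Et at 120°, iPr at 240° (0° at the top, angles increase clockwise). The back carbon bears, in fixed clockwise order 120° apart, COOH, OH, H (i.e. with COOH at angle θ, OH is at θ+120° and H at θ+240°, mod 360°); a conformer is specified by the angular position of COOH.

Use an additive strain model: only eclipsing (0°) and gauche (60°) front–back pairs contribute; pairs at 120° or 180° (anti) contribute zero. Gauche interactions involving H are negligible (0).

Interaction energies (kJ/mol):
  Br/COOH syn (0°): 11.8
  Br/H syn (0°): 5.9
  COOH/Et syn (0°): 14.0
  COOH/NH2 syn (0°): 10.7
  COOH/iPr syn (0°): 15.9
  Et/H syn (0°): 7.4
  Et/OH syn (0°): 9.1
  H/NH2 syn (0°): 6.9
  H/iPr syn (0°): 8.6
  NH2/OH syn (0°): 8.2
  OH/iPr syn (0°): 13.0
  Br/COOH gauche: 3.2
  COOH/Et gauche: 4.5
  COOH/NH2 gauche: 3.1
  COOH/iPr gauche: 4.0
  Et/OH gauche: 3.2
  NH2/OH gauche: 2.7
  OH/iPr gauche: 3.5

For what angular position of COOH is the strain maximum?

COOH at 0° (eclipsed): NH2(0°)/COOH(0°) eclipsed 10.7; Et(120°)/OH(120°) eclipsed 9.1; iPr(240°)/H(240°) eclipsed 8.6 → 28.4 kJ/mol.
COOH at 60° (staggered): NH2(0°)/COOH(60°) gauche 3.1; Et(120°)/COOH(60°) gauche 4.5; Et(120°)/OH(180°) gauche 3.2; iPr(240°)/OH(180°) gauche 3.5 → 14.3 kJ/mol.
COOH at 120° (eclipsed): NH2(0°)/H(0°) eclipsed 6.9; Et(120°)/COOH(120°) eclipsed 14.0; iPr(240°)/OH(240°) eclipsed 13.0 → 33.9 kJ/mol.
COOH at 180° (staggered): NH2(0°)/OH(300°) gauche 2.7; Et(120°)/COOH(180°) gauche 4.5; iPr(240°)/COOH(180°) gauche 4.0; iPr(240°)/OH(300°) gauche 3.5 → 14.7 kJ/mol.
COOH at 240° (eclipsed): NH2(0°)/OH(0°) eclipsed 8.2; Et(120°)/H(120°) eclipsed 7.4; iPr(240°)/COOH(240°) eclipsed 15.9 → 31.5 kJ/mol.
COOH at 300° (staggered): NH2(0°)/COOH(300°) gauche 3.1; NH2(0°)/OH(60°) gauche 2.7; Et(120°)/OH(60°) gauche 3.2; iPr(240°)/COOH(300°) gauche 4.0 → 13.0 kJ/mol.
The maximum (33.9 kJ/mol) occurs with COOH at 120°.

120°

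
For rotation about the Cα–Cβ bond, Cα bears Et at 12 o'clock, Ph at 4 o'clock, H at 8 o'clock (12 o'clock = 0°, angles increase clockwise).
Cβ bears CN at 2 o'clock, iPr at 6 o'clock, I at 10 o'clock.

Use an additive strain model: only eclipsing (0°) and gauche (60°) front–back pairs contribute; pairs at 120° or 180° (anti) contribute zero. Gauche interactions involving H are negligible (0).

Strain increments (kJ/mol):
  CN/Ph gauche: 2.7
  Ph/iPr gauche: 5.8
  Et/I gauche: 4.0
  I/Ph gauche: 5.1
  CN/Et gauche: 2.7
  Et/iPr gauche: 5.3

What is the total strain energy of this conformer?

This conformer (staggered): Et–CN gauche, Et–I gauche, Ph–CN gauche, Ph–iPr gauche; 2.7 + 4.0 + 2.7 + 5.8 = 15.2 kJ/mol.

15.2 kJ/mol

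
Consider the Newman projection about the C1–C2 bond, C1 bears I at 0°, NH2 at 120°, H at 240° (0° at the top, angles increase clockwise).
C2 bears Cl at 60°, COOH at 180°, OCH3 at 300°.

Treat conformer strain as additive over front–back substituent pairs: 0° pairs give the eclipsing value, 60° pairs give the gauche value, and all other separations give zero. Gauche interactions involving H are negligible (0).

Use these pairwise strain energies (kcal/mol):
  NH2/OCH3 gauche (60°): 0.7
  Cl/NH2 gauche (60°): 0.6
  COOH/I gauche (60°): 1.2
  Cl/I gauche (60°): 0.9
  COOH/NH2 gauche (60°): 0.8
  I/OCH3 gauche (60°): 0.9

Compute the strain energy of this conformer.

This conformer (staggered): I(0°)/Cl(60°) gauche 0.9; I(0°)/OCH3(300°) gauche 0.9; NH2(120°)/Cl(60°) gauche 0.6; NH2(120°)/COOH(180°) gauche 0.8 → 3.2 kcal/mol.

3.2 kcal/mol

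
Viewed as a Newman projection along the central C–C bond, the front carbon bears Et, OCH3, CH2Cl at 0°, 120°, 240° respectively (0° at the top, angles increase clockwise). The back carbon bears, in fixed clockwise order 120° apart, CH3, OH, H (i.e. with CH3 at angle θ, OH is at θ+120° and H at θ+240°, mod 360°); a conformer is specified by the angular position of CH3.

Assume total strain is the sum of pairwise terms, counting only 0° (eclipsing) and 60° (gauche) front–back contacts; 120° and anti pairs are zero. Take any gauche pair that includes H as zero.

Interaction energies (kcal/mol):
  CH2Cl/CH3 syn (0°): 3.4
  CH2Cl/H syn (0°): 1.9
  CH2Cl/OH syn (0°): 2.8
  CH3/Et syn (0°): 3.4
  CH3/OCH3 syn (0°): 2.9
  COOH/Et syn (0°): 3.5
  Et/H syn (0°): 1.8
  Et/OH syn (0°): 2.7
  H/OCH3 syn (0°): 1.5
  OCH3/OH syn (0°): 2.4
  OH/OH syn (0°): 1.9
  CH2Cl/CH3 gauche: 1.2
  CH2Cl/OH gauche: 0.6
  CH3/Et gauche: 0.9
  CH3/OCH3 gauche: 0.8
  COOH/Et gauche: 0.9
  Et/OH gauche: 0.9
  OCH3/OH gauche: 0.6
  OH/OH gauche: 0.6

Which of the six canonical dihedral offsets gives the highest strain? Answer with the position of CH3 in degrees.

CH3 at 0° (eclipsed): Et–CH3 eclipsed, OCH3–OH eclipsed, CH2Cl–H eclipsed; 3.4 + 2.4 + 1.9 = 7.7 kcal/mol.
CH3 at 60° (staggered): Et–CH3 gauche, OCH3–CH3 gauche, OCH3–OH gauche, CH2Cl–OH gauche; 0.9 + 0.8 + 0.6 + 0.6 = 2.9 kcal/mol.
CH3 at 120° (eclipsed): Et–H eclipsed, OCH3–CH3 eclipsed, CH2Cl–OH eclipsed; 1.8 + 2.9 + 2.8 = 7.5 kcal/mol.
CH3 at 180° (staggered): Et–OH gauche, OCH3–CH3 gauche, CH2Cl–CH3 gauche, CH2Cl–OH gauche; 0.9 + 0.8 + 1.2 + 0.6 = 3.5 kcal/mol.
CH3 at 240° (eclipsed): Et–OH eclipsed, OCH3–H eclipsed, CH2Cl–CH3 eclipsed; 2.7 + 1.5 + 3.4 = 7.6 kcal/mol.
CH3 at 300° (staggered): Et–CH3 gauche, Et–OH gauche, OCH3–OH gauche, CH2Cl–CH3 gauche; 0.9 + 0.9 + 0.6 + 1.2 = 3.6 kcal/mol.
The maximum (7.7 kcal/mol) occurs with CH3 at 0°.

0°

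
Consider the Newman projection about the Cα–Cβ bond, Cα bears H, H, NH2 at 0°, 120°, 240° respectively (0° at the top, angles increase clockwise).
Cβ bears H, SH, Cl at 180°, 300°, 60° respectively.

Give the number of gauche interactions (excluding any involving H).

Non-H gauche pairs: NH2(240°)/SH(300°) — 1 interaction.

1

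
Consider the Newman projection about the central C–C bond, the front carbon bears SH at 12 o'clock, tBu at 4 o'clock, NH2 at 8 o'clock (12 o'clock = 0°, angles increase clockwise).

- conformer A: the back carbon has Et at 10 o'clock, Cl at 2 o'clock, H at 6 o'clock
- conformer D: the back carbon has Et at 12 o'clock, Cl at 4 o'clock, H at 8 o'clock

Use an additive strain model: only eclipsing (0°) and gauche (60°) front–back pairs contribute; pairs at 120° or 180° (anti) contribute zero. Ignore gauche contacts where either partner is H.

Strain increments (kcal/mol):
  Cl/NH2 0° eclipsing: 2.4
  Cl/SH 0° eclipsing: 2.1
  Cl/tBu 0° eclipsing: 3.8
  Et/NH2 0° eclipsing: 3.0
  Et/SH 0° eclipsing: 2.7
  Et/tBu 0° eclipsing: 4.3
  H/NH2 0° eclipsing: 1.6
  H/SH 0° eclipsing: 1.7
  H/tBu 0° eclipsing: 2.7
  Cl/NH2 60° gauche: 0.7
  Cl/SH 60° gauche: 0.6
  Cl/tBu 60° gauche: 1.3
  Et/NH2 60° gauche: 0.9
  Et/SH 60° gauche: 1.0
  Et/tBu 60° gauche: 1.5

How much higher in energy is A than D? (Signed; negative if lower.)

-4.3 kcal/mol

A (staggered): SH(0°)/Et(300°) gauche 1.0; SH(0°)/Cl(60°) gauche 0.6; tBu(120°)/Cl(60°) gauche 1.3; NH2(240°)/Et(300°) gauche 0.9 → 3.8 kcal/mol.
D (eclipsed): SH(0°)/Et(0°) eclipsed 2.7; tBu(120°)/Cl(120°) eclipsed 3.8; NH2(240°)/H(240°) eclipsed 1.6 → 8.1 kcal/mol.
E(A) − E(D) = 3.8 − 8.1 = -4.3 kcal/mol.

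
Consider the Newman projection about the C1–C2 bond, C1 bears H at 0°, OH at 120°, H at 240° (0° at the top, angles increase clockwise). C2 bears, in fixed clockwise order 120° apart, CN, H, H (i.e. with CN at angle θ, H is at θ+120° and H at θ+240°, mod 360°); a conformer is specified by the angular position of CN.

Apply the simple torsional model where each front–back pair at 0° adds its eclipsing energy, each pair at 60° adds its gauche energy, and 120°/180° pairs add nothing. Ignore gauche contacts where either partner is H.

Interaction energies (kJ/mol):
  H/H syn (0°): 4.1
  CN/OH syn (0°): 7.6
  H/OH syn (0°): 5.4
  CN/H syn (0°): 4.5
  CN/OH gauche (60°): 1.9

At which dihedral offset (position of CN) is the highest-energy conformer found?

120°

CN at 0° (eclipsed): H–CN eclipsed, OH–H eclipsed, H–H eclipsed; 4.5 + 5.4 + 4.1 = 14.0 kJ/mol.
CN at 60° (staggered): OH–CN gauche; 1.9 = 1.9 kJ/mol.
CN at 120° (eclipsed): H–H eclipsed, OH–CN eclipsed, H–H eclipsed; 4.1 + 7.6 + 4.1 = 15.8 kJ/mol.
CN at 180° (staggered): OH–CN gauche; 1.9 = 1.9 kJ/mol.
CN at 240° (eclipsed): H–H eclipsed, OH–H eclipsed, H–CN eclipsed; 4.1 + 5.4 + 4.5 = 14.0 kJ/mol.
CN at 300° (staggered): no non-H gauche contacts → 0.0 kJ/mol.
The maximum (15.8 kJ/mol) occurs with CN at 120°.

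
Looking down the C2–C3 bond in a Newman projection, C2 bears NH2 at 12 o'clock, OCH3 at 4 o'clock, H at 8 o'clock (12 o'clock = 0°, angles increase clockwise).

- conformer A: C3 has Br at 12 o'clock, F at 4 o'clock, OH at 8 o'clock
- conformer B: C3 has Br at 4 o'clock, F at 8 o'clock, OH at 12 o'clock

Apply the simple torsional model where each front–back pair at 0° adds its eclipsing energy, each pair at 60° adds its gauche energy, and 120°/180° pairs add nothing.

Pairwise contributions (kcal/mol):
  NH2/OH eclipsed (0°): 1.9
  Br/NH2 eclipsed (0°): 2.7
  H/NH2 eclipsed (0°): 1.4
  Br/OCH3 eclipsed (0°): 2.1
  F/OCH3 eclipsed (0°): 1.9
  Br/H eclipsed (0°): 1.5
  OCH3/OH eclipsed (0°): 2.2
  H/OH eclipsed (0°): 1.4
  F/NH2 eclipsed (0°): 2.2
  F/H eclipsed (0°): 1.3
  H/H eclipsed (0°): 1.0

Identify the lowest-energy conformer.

A (eclipsed): NH2(0°)/Br(0°) eclipsed 2.7; OCH3(120°)/F(120°) eclipsed 1.9; H(240°)/OH(240°) eclipsed 1.4 → 6.0 kcal/mol.
B (eclipsed): NH2(0°)/OH(0°) eclipsed 1.9; OCH3(120°)/Br(120°) eclipsed 2.1; H(240°)/F(240°) eclipsed 1.3 → 5.3 kcal/mol.
B has the lowest total (5.3 kcal/mol).

B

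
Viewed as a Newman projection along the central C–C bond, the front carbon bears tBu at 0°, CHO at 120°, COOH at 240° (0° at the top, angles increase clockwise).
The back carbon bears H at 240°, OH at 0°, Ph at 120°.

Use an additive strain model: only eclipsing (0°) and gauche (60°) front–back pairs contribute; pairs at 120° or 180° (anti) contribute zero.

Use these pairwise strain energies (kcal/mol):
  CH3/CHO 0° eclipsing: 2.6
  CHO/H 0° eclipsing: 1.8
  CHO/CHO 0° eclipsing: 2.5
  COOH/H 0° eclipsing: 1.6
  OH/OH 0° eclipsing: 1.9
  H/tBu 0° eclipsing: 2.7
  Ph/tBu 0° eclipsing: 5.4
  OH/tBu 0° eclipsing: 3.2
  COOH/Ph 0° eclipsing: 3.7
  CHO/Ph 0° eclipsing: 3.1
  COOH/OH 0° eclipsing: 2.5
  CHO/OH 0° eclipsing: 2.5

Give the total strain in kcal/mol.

7.9 kcal/mol

This conformer (eclipsed): tBu–OH eclipsed, CHO–Ph eclipsed, COOH–H eclipsed; 3.2 + 3.1 + 1.6 = 7.9 kcal/mol.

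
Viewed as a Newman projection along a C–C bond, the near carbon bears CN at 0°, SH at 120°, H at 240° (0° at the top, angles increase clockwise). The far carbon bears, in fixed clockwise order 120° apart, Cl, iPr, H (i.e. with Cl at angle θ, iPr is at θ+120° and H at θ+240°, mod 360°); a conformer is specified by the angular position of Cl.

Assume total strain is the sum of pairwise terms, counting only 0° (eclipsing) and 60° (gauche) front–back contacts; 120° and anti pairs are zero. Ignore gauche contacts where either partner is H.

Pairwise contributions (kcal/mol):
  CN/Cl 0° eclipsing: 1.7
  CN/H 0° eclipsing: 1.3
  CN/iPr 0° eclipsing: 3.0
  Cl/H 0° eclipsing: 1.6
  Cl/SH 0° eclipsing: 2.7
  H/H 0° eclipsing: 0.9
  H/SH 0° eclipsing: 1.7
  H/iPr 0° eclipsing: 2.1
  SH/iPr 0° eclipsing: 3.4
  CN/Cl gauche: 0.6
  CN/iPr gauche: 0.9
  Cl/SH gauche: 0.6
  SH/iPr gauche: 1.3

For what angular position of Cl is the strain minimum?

Cl at 0° is eclipsed. CN at 0° is eclipsed with Cl at 0° (1.7); SH at 120° is eclipsed with iPr at 120° (3.4); H at 240° is eclipsed with H at 240° (0.9). Total 6.0 kcal/mol.
Cl at 60° is staggered. CN at 0° is gauche with Cl at 60° (0.6); SH at 120° is gauche with Cl at 60° (0.6); SH at 120° is gauche with iPr at 180° (1.3). Total 2.5 kcal/mol.
Cl at 120° is eclipsed. CN at 0° is eclipsed with H at 0° (1.3); SH at 120° is eclipsed with Cl at 120° (2.7); H at 240° is eclipsed with iPr at 240° (2.1). Total 6.1 kcal/mol.
Cl at 180° is staggered. CN at 0° is gauche with iPr at 300° (0.9); SH at 120° is gauche with Cl at 180° (0.6). Total 1.5 kcal/mol.
Cl at 240° is eclipsed. CN at 0° is eclipsed with iPr at 0° (3.0); SH at 120° is eclipsed with H at 120° (1.7); H at 240° is eclipsed with Cl at 240° (1.6). Total 6.3 kcal/mol.
Cl at 300° is staggered. CN at 0° is gauche with Cl at 300° (0.6); CN at 0° is gauche with iPr at 60° (0.9); SH at 120° is gauche with iPr at 60° (1.3). Total 2.8 kcal/mol.
The minimum (1.5 kcal/mol) occurs with Cl at 180°.

180°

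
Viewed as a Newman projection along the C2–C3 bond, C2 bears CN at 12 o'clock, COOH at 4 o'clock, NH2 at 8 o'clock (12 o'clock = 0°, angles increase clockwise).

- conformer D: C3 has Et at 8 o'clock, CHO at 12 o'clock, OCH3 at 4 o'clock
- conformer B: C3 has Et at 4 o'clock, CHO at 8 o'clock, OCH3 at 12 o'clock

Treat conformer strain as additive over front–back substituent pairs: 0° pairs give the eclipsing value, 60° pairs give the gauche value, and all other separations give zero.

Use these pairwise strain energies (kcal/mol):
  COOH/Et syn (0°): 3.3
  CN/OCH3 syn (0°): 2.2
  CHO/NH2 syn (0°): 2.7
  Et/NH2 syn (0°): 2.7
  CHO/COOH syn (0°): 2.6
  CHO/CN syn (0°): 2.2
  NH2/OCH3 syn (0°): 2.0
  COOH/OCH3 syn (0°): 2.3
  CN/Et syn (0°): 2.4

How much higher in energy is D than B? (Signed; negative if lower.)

-1.0 kcal/mol

D (eclipsed): CN(0°)/CHO(0°) eclipsed 2.2; COOH(120°)/OCH3(120°) eclipsed 2.3; NH2(240°)/Et(240°) eclipsed 2.7 → 7.2 kcal/mol.
B (eclipsed): CN(0°)/OCH3(0°) eclipsed 2.2; COOH(120°)/Et(120°) eclipsed 3.3; NH2(240°)/CHO(240°) eclipsed 2.7 → 8.2 kcal/mol.
E(D) − E(B) = 7.2 − 8.2 = -1.0 kcal/mol.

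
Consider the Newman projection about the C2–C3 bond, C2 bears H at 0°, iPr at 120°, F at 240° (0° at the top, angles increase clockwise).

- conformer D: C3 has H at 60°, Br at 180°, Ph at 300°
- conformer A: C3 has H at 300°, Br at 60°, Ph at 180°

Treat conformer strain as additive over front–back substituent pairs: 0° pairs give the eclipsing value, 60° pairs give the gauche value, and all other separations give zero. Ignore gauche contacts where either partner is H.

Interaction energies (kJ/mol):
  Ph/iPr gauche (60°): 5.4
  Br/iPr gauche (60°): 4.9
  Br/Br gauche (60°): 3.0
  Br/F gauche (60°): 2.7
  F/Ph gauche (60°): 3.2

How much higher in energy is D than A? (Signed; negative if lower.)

-2.7 kJ/mol

D (staggered): iPr(120°)/Br(180°) gauche 4.9; F(240°)/Br(180°) gauche 2.7; F(240°)/Ph(300°) gauche 3.2 → 10.8 kJ/mol.
A (staggered): iPr(120°)/Br(60°) gauche 4.9; iPr(120°)/Ph(180°) gauche 5.4; F(240°)/Ph(180°) gauche 3.2 → 13.5 kJ/mol.
E(D) − E(A) = 10.8 − 13.5 = -2.7 kJ/mol.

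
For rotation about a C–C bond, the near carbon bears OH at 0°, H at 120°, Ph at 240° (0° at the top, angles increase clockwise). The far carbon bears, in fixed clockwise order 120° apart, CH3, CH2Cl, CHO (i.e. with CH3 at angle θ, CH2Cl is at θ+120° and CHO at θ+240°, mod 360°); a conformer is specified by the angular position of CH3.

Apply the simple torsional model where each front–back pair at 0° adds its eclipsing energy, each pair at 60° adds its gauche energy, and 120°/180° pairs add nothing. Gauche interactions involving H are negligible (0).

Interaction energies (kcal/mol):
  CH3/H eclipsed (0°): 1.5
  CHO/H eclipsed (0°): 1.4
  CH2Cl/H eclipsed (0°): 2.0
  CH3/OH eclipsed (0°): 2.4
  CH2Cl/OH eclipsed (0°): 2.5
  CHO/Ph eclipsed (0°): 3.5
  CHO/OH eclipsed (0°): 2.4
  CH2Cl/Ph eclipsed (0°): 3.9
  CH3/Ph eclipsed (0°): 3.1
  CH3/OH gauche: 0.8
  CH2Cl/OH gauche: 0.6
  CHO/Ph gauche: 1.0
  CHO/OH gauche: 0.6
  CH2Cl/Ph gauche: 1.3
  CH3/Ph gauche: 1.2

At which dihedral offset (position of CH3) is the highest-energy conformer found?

0°

CH3 at 0° (eclipsed): OH–CH3 eclipsed, H–CH2Cl eclipsed, Ph–CHO eclipsed; 2.4 + 2.0 + 3.5 = 7.9 kcal/mol.
CH3 at 60° (staggered): OH–CH3 gauche, OH–CHO gauche, Ph–CH2Cl gauche, Ph–CHO gauche; 0.8 + 0.6 + 1.3 + 1.0 = 3.7 kcal/mol.
CH3 at 120° (eclipsed): OH–CHO eclipsed, H–CH3 eclipsed, Ph–CH2Cl eclipsed; 2.4 + 1.5 + 3.9 = 7.8 kcal/mol.
CH3 at 180° (staggered): OH–CH2Cl gauche, OH–CHO gauche, Ph–CH3 gauche, Ph–CH2Cl gauche; 0.6 + 0.6 + 1.2 + 1.3 = 3.7 kcal/mol.
CH3 at 240° (eclipsed): OH–CH2Cl eclipsed, H–CHO eclipsed, Ph–CH3 eclipsed; 2.5 + 1.4 + 3.1 = 7.0 kcal/mol.
CH3 at 300° (staggered): OH–CH3 gauche, OH–CH2Cl gauche, Ph–CH3 gauche, Ph–CHO gauche; 0.8 + 0.6 + 1.2 + 1.0 = 3.6 kcal/mol.
The maximum (7.9 kcal/mol) occurs with CH3 at 0°.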